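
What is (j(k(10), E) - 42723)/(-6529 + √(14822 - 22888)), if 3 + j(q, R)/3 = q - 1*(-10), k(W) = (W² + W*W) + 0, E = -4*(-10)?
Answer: 30542662/4737323 + 4678*I*√8066/4737323 ≈ 6.4472 + 0.088686*I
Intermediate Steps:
E = 40
k(W) = 2*W² (k(W) = (W² + W²) + 0 = 2*W² + 0 = 2*W²)
j(q, R) = 21 + 3*q (j(q, R) = -9 + 3*(q - 1*(-10)) = -9 + 3*(q + 10) = -9 + 3*(10 + q) = -9 + (30 + 3*q) = 21 + 3*q)
(j(k(10), E) - 42723)/(-6529 + √(14822 - 22888)) = ((21 + 3*(2*10²)) - 42723)/(-6529 + √(14822 - 22888)) = ((21 + 3*(2*100)) - 42723)/(-6529 + √(-8066)) = ((21 + 3*200) - 42723)/(-6529 + I*√8066) = ((21 + 600) - 42723)/(-6529 + I*√8066) = (621 - 42723)/(-6529 + I*√8066) = -42102/(-6529 + I*√8066)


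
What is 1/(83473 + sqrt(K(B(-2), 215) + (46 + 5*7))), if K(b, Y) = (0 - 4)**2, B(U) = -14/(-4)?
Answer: 83473/6967741632 - sqrt(97)/6967741632 ≈ 1.1979e-5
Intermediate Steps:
B(U) = 7/2 (B(U) = -14*(-1/4) = 7/2)
K(b, Y) = 16 (K(b, Y) = (-4)**2 = 16)
1/(83473 + sqrt(K(B(-2), 215) + (46 + 5*7))) = 1/(83473 + sqrt(16 + (46 + 5*7))) = 1/(83473 + sqrt(16 + (46 + 35))) = 1/(83473 + sqrt(16 + 81)) = 1/(83473 + sqrt(97))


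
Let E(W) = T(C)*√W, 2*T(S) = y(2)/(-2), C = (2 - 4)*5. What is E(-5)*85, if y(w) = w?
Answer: -85*I*√5/2 ≈ -95.033*I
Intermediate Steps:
C = -10 (C = -2*5 = -10)
T(S) = -½ (T(S) = (2/(-2))/2 = (2*(-½))/2 = (½)*(-1) = -½)
E(W) = -√W/2
E(-5)*85 = -I*√5/2*85 = -85*I*√5/2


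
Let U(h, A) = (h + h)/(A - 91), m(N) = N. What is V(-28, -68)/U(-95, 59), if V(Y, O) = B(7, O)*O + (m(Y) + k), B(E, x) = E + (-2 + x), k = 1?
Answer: 68112/95 ≈ 716.97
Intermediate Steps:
B(E, x) = -2 + E + x
U(h, A) = 2*h/(-91 + A) (U(h, A) = (2*h)/(-91 + A) = 2*h/(-91 + A))
V(Y, O) = 1 + Y + O*(5 + O) (V(Y, O) = (-2 + 7 + O)*O + (Y + 1) = (5 + O)*O + (1 + Y) = O*(5 + O) + (1 + Y) = 1 + Y + O*(5 + O))
V(-28, -68)/U(-95, 59) = (1 - 28 - 68*(5 - 68))/((2*(-95)/(-91 + 59))) = (1 - 28 - 68*(-63))/((2*(-95)/(-32))) = (1 - 28 + 4284)/((2*(-95)*(-1/32))) = 4257/(95/16) = 4257*(16/95) = 68112/95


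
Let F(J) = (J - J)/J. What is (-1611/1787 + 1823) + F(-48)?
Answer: 3256090/1787 ≈ 1822.1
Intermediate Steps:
F(J) = 0 (F(J) = 0/J = 0)
(-1611/1787 + 1823) + F(-48) = (-1611/1787 + 1823) + 0 = 3256090/1787 + 0 = 3256090/1787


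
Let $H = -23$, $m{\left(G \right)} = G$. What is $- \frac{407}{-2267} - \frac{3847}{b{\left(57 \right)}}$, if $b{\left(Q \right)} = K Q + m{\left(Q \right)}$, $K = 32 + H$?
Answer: $- \frac{8489159}{1292190} \approx -6.5696$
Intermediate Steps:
$K = 9$ ($K = 32 - 23 = 9$)
$b{\left(Q \right)} = 10 Q$ ($b{\left(Q \right)} = 9 Q + Q = 10 Q$)
$- \frac{407}{-2267} - \frac{3847}{b{\left(57 \right)}} = - \frac{407}{-2267} - \frac{3847}{10 \cdot 57} = \left(-407\right) \left(- \frac{1}{2267}\right) - \frac{3847}{570} = \frac{407}{2267} - \frac{3847}{570} = - \frac{8489159}{1292190}$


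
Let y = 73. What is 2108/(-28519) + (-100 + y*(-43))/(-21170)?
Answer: 47746681/603747230 ≈ 0.079084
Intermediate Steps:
2108/(-28519) + (-100 + y*(-43))/(-21170) = 2108/(-28519) + (-100 + 73*(-43))/(-21170) = 2108*(-1/28519) + (-100 - 3139)*(-1/21170) = -2108/28519 - 3239*(-1/21170) = -2108/28519 + 3239/21170 = 47746681/603747230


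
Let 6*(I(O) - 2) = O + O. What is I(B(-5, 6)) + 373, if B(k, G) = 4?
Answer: 1129/3 ≈ 376.33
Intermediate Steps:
I(O) = 2 + O/3 (I(O) = 2 + (O + O)/6 = 2 + (2*O)/6 = 2 + O/3)
I(B(-5, 6)) + 373 = (2 + (⅓)*4) + 373 = (2 + 4/3) + 373 = 10/3 + 373 = 1129/3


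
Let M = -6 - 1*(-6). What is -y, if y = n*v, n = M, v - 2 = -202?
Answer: 0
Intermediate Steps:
v = -200 (v = 2 - 202 = -200)
M = 0 (M = -6 + 6 = 0)
n = 0
y = 0 (y = 0*(-200) = 0)
-y = -1*0 = 0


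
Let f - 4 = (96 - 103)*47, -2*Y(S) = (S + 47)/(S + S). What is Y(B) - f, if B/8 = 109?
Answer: 1132681/3488 ≈ 324.74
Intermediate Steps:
B = 872 (B = 8*109 = 872)
Y(S) = -(47 + S)/(4*S) (Y(S) = -(S + 47)/(2*(S + S)) = -(47 + S)/(2*(2*S)) = -(47 + S)*1/(2*S)/2 = -(47 + S)/(4*S))
f = -325 (f = 4 + (96 - 103)*47 = 4 - 7*47 = 4 - 329 = -325)
Y(B) - f = (¼)*(-47 - 1*872)/872 - 1*(-325) = (¼)*(1/872)*(-47 - 872) + 325 = (¼)*(1/872)*(-919) + 325 = -919/3488 + 325 = 1132681/3488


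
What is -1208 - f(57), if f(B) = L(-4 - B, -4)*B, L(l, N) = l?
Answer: 2269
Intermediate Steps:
f(B) = B*(-4 - B) (f(B) = (-4 - B)*B = B*(-4 - B))
-1208 - f(57) = -1208 - (-1)*57*(4 + 57) = -1208 - (-1)*57*61 = -1208 - 1*(-3477) = -1208 + 3477 = 2269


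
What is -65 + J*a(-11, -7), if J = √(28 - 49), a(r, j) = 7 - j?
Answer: -65 + 14*I*√21 ≈ -65.0 + 64.156*I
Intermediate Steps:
J = I*√21 (J = √(-21) = I*√21 ≈ 4.5826*I)
-65 + J*a(-11, -7) = -65 + (I*√21)*(7 - 1*(-7)) = -65 + (I*√21)*(7 + 7) = -65 + (I*√21)*14 = -65 + 14*I*√21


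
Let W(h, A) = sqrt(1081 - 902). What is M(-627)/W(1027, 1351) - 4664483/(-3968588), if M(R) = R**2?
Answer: 4664483/3968588 + 393129*sqrt(179)/179 ≈ 29385.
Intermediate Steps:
W(h, A) = sqrt(179)
M(-627)/W(1027, 1351) - 4664483/(-3968588) = (-627)**2/(sqrt(179)) - 4664483/(-3968588) = 393129*(sqrt(179)/179) - 4664483*(-1/3968588) = 393129*sqrt(179)/179 + 4664483/3968588 = 4664483/3968588 + 393129*sqrt(179)/179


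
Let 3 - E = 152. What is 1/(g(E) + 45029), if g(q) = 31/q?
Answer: 149/6709290 ≈ 2.2208e-5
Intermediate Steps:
E = -149 (E = 3 - 1*152 = 3 - 152 = -149)
1/(g(E) + 45029) = 1/(31/(-149) + 45029) = 1/(31*(-1/149) + 45029) = 1/(-31/149 + 45029) = 1/(6709290/149) = 149/6709290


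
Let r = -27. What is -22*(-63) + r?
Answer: 1359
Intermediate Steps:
-22*(-63) + r = -22*(-63) - 27 = 1386 - 27 = 1359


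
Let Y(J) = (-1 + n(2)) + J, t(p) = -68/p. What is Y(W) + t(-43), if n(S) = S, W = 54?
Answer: 2433/43 ≈ 56.581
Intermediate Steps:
Y(J) = 1 + J (Y(J) = (-1 + 2) + J = 1 + J)
Y(W) + t(-43) = (1 + 54) - 68/(-43) = 55 - 68*(-1/43) = 55 + 68/43 = 2433/43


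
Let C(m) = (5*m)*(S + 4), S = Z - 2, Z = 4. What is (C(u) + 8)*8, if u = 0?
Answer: 64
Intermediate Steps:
S = 2 (S = 4 - 2 = 2)
C(m) = 30*m (C(m) = (5*m)*(2 + 4) = (5*m)*6 = 30*m)
(C(u) + 8)*8 = (30*0 + 8)*8 = (0 + 8)*8 = 8*8 = 64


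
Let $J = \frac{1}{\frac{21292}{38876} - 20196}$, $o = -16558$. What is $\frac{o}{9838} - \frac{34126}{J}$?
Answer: $\frac{32948630987404593}{47807761} \approx 6.8919 \cdot 10^{8}$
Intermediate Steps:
$J = - \frac{9719}{196279601}$ ($J = \frac{1}{21292 \cdot \frac{1}{38876} - 20196} = \frac{1}{\frac{5323}{9719} - 20196} = \frac{1}{- \frac{196279601}{9719}} = - \frac{9719}{196279601} \approx -4.9516 \cdot 10^{-5}$)
$\frac{o}{9838} - \frac{34126}{J} = - \frac{16558}{9838} - \frac{34126}{- \frac{9719}{196279601}} = \left(-16558\right) \frac{1}{9838} - - \frac{6698237663726}{9719} = - \frac{8279}{4919} + \frac{6698237663726}{9719} = \frac{32948630987404593}{47807761}$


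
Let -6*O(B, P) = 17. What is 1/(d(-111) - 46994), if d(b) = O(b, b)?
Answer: -6/281981 ≈ -2.1278e-5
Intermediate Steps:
O(B, P) = -17/6 (O(B, P) = -1/6*17 = -17/6)
d(b) = -17/6
1/(d(-111) - 46994) = 1/(-17/6 - 46994) = 1/(-281981/6) = -6/281981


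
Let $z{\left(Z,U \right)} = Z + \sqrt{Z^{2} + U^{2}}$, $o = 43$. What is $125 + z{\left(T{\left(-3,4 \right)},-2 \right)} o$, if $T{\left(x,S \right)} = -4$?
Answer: $-47 + 86 \sqrt{5} \approx 145.3$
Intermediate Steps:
$z{\left(Z,U \right)} = Z + \sqrt{U^{2} + Z^{2}}$
$125 + z{\left(T{\left(-3,4 \right)},-2 \right)} o = 125 + \left(-4 + \sqrt{\left(-2\right)^{2} + \left(-4\right)^{2}}\right) 43 = 125 + \left(-4 + \sqrt{4 + 16}\right) 43 = 125 + \left(-4 + \sqrt{20}\right) 43 = 125 + \left(-4 + 2 \sqrt{5}\right) 43 = 125 - \left(172 - 86 \sqrt{5}\right) = -47 + 86 \sqrt{5}$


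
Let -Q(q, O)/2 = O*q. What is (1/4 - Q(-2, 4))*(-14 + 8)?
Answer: 189/2 ≈ 94.500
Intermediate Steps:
Q(q, O) = -2*O*q
(1/4 - Q(-2, 4))*(-14 + 8) = (1/4 - (-2)*4*(-2))*(-14 + 8) = (¼ - 1*16)*(-6) = (¼ - 16)*(-6) = -63/4*(-6) = 189/2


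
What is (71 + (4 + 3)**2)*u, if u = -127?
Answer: -15240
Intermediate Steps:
(71 + (4 + 3)**2)*u = (71 + (4 + 3)**2)*(-127) = (71 + 7**2)*(-127) = (71 + 49)*(-127) = 120*(-127) = -15240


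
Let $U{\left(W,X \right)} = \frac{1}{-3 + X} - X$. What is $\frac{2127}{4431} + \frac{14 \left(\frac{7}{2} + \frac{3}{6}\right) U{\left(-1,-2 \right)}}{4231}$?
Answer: $\frac{15743303}{31245935} \approx 0.50385$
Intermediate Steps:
$\frac{2127}{4431} + \frac{14 \left(\frac{7}{2} + \frac{3}{6}\right) U{\left(-1,-2 \right)}}{4231} = \frac{2127}{4431} + \frac{14 \left(\frac{7}{2} + \frac{3}{6}\right) \frac{1 - \left(-2\right)^{2} + 3 \left(-2\right)}{-3 - 2}}{4231} = 2127 \cdot \frac{1}{4431} + 14 \left(7 \cdot \frac{1}{2} + 3 \cdot \frac{1}{6}\right) \frac{1 - 4 - 6}{-5} \cdot \frac{1}{4231} = \frac{709}{1477} + 14 \left(\frac{7}{2} + \frac{1}{2}\right) \left(- \frac{1 - 4 - 6}{5}\right) \frac{1}{4231} = \frac{709}{1477} + 14 \cdot 4 \left(\left(- \frac{1}{5}\right) \left(-9\right)\right) \frac{1}{4231} = \frac{709}{1477} + 56 \cdot \frac{9}{5} \cdot \frac{1}{4231} = \frac{709}{1477} + \frac{504}{5} \cdot \frac{1}{4231} = \frac{709}{1477} + \frac{504}{21155} = \frac{15743303}{31245935}$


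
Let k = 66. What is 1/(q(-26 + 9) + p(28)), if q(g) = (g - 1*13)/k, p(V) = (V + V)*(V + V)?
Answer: 11/34491 ≈ 0.00031892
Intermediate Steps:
p(V) = 4*V**2 (p(V) = (2*V)*(2*V) = 4*V**2)
q(g) = -13/66 + g/66 (q(g) = (g - 1*13)/66 = (g - 13)*(1/66) = (-13 + g)*(1/66) = -13/66 + g/66)
1/(q(-26 + 9) + p(28)) = 1/((-13/66 + (-26 + 9)/66) + 4*28**2) = 1/((-13/66 + (1/66)*(-17)) + 4*784) = 1/((-13/66 - 17/66) + 3136) = 1/(-5/11 + 3136) = 1/(34491/11) = 11/34491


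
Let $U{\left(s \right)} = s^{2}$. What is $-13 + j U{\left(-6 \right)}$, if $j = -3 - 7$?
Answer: $-373$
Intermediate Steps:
$j = -10$ ($j = -3 - 7 = -10$)
$-13 + j U{\left(-6 \right)} = -13 - 10 \left(-6\right)^{2} = -13 - 360 = -373$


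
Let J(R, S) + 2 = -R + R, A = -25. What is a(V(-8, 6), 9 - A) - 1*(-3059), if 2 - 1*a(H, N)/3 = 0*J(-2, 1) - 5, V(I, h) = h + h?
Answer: 3080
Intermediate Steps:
V(I, h) = 2*h
J(R, S) = -2 (J(R, S) = -2 + (-R + R) = -2 + 0 = -2)
a(H, N) = 21 (a(H, N) = 6 - 3*(0*(-2) - 5) = 6 - 3*(0 - 5) = 6 - 3*(-5) = 6 + 15 = 21)
a(V(-8, 6), 9 - A) - 1*(-3059) = 21 - 1*(-3059) = 21 + 3059 = 3080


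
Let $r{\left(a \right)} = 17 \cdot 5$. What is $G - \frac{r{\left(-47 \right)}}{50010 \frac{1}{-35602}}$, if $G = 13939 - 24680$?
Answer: $- \frac{53413124}{5001} \approx -10680.0$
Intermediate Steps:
$r{\left(a \right)} = 85$
$G = -10741$ ($G = 13939 - 24680 = -10741$)
$G - \frac{r{\left(-47 \right)}}{50010 \frac{1}{-35602}} = -10741 - \frac{85}{50010 \frac{1}{-35602}} = -10741 - \frac{85}{50010 \left(- \frac{1}{35602}\right)} = -10741 - \frac{85}{- \frac{25005}{17801}} = -10741 - 85 \left(- \frac{17801}{25005}\right) = -10741 - - \frac{302617}{5001} = -10741 + \frac{302617}{5001} = - \frac{53413124}{5001}$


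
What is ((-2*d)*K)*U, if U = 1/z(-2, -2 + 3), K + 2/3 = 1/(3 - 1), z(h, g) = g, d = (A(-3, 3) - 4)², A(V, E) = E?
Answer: ⅓ ≈ 0.33333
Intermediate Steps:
d = 1 (d = (3 - 4)² = (-1)² = 1)
K = -⅙ (K = -⅔ + 1/(3 - 1) = -⅔ + 1/2 = -⅔ + ½ = -⅙ ≈ -0.16667)
U = 1 (U = 1/(-2 + 3) = 1/1 = 1)
((-2*d)*K)*U = (-2*1*(-⅙))*1 = -2*(-⅙)*1 = (⅓)*1 = ⅓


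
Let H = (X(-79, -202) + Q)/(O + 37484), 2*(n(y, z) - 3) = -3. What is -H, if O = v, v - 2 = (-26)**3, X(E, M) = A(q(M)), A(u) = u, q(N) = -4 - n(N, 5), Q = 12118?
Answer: -4845/7964 ≈ -0.60836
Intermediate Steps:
n(y, z) = 3/2 (n(y, z) = 3 + (1/2)*(-3) = 3 - 3/2 = 3/2)
q(N) = -11/2 (q(N) = -4 - 1*3/2 = -4 - 3/2 = -11/2)
X(E, M) = -11/2
v = -17574 (v = 2 + (-26)**3 = 2 - 17576 = -17574)
O = -17574
H = 4845/7964 (H = (-11/2 + 12118)/(-17574 + 37484) = (24225/2)/19910 = (24225/2)*(1/19910) = 4845/7964 ≈ 0.60836)
-H = -1*4845/7964 = -4845/7964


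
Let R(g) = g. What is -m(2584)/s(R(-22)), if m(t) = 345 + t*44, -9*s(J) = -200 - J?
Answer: -1026369/178 ≈ -5766.1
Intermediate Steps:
s(J) = 200/9 + J/9 (s(J) = -(-200 - J)/9 = 200/9 + J/9)
m(t) = 345 + 44*t
-m(2584)/s(R(-22)) = -(345 + 44*2584)/(200/9 + (⅑)*(-22)) = -(345 + 113696)/(200/9 - 22/9) = -114041/178/9 = -114041*9/178 = -1*1026369/178 = -1026369/178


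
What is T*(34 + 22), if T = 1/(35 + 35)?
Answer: 4/5 ≈ 0.80000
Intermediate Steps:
T = 1/70 ≈ 0.014286
T*(34 + 22) = (34 + 22)/70 = (1/70)*56 = 4/5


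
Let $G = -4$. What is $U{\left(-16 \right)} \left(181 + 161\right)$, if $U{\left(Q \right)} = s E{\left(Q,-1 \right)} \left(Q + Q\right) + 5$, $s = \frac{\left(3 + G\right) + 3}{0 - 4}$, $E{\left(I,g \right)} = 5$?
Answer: $29070$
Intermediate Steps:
$s = - \frac{1}{2}$ ($s = \frac{\left(3 - 4\right) + 3}{0 - 4} = \frac{-1 + 3}{-4} = 2 \left(- \frac{1}{4}\right) = - \frac{1}{2} \approx -0.5$)
$U{\left(Q \right)} = 5 - 5 Q$ ($U{\left(Q \right)} = - \frac{5 \left(Q + Q\right)}{2} + 5 = - \frac{5 \cdot 2 Q}{2} + 5 = - \frac{10 Q}{2} + 5 = - 5 Q + 5 = 5 - 5 Q$)
$U{\left(-16 \right)} \left(181 + 161\right) = \left(5 - -80\right) \left(181 + 161\right) = \left(5 + 80\right) 342 = 85 \cdot 342 = 29070$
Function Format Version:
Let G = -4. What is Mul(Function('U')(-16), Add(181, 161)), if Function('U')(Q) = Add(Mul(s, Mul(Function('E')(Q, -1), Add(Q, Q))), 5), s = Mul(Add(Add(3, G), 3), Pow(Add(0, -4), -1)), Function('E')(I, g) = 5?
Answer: 29070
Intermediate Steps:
s = Rational(-1, 2) (s = Mul(Add(Add(3, -4), 3), Pow(Add(0, -4), -1)) = Mul(Add(-1, 3), Pow(-4, -1)) = Mul(2, Rational(-1, 4)) = Rational(-1, 2) ≈ -0.50000)
Function('U')(Q) = Add(5, Mul(-5, Q)) (Function('U')(Q) = Add(Mul(Rational(-1, 2), Mul(5, Add(Q, Q))), 5) = Add(Mul(Rational(-1, 2), Mul(5, Mul(2, Q))), 5) = Add(Mul(Rational(-1, 2), Mul(10, Q)), 5) = Add(Mul(-5, Q), 5) = Add(5, Mul(-5, Q)))
Mul(Function('U')(-16), Add(181, 161)) = Mul(Add(5, Mul(-5, -16)), Add(181, 161)) = Mul(Add(5, 80), 342) = Mul(85, 342) = 29070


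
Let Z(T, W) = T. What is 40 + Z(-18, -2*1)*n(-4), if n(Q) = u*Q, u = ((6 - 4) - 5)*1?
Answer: -176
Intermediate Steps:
u = -3 (u = (2 - 5)*1 = -3*1 = -3)
n(Q) = -3*Q
40 + Z(-18, -2*1)*n(-4) = 40 - (-54)*(-4) = 40 - 18*12 = 40 - 216 = -176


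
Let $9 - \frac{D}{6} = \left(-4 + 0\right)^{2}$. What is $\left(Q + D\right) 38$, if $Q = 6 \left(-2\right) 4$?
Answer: $-3420$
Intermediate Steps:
$D = -42$ ($D = 54 - 6 \left(-4 + 0\right)^{2} = 54 - 6 \left(-4\right)^{2} = 54 - 96 = -42$)
$Q = -48$ ($Q = \left(-12\right) 4 = -48$)
$\left(Q + D\right) 38 = \left(-48 - 42\right) 38 = \left(-90\right) 38 = -3420$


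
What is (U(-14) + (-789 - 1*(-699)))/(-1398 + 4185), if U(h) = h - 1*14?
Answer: -118/2787 ≈ -0.042339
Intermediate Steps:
U(h) = -14 + h (U(h) = h - 14 = -14 + h)
(U(-14) + (-789 - 1*(-699)))/(-1398 + 4185) = ((-14 - 14) + (-789 - 1*(-699)))/(-1398 + 4185) = (-28 + (-789 + 699))/2787 = (-28 - 90)*(1/2787) = -118*1/2787 = -118/2787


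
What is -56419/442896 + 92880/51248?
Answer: 2390301223/1418595888 ≈ 1.6850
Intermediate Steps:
-56419/442896 + 92880/51248 = -56419*1/442896 + 92880*(1/51248) = -56419/442896 + 5805/3203 = 2390301223/1418595888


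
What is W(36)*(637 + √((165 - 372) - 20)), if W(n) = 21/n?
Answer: 4459/12 + 7*I*√227/12 ≈ 371.58 + 8.7888*I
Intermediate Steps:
W(36)*(637 + √((165 - 372) - 20)) = (21/36)*(637 + √((165 - 372) - 20)) = (21*(1/36))*(637 + √(-207 - 20)) = 7*(637 + √(-227))/12 = 7*(637 + I*√227)/12 = 4459/12 + 7*I*√227/12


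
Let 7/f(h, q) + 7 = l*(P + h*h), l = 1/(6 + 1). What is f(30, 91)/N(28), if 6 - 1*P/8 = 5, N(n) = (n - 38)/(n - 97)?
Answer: 3381/8590 ≈ 0.39360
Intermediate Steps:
l = ⅐ (l = 1/7 = ⅐ ≈ 0.14286)
N(n) = (-38 + n)/(-97 + n)
P = 8 (P = 48 - 8*5 = 48 - 40 = 8)
f(h, q) = 7/(-41/7 + h²/7) (f(h, q) = 7/(-7 + (8 + h*h)/7) = 7/(-7 + (8 + h²)/7) = 7/(-7 + (8/7 + h²/7)) = 7/(-41/7 + h²/7))
f(30, 91)/N(28) = (49/(-41 + 30²))/(((-38 + 28)/(-97 + 28))) = (49/(-41 + 900))/((-10/(-69))) = (49/859)/((-1/69*(-10))) = (49*(1/859))/(10/69) = (49/859)*(69/10) = 3381/8590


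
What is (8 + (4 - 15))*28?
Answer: -84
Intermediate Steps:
(8 + (4 - 15))*28 = (8 - 11)*28 = -3*28 = -84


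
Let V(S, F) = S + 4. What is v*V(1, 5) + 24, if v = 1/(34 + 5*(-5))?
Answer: 221/9 ≈ 24.556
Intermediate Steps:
V(S, F) = 4 + S
v = 1/9 (v = 1/(34 - 25) = 1/9 ≈ 0.11111)
v*V(1, 5) + 24 = (4 + 1)/9 + 24 = (1/9)*5 + 24 = 5/9 + 24 = 221/9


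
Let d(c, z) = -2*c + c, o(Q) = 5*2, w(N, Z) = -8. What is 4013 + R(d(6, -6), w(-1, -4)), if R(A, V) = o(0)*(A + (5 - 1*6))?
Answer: 3943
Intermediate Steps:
o(Q) = 10
d(c, z) = -c
R(A, V) = -10 + 10*A (R(A, V) = 10*(A + (5 - 1*6)) = 10*(A + (5 - 6)) = 10*(A - 1) = 10*(-1 + A) = -10 + 10*A)
4013 + R(d(6, -6), w(-1, -4)) = 4013 + (-10 + 10*(-1*6)) = 4013 + (-10 + 10*(-6)) = 4013 + (-10 - 60) = 4013 - 70 = 3943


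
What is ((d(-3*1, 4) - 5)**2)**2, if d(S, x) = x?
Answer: 1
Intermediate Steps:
((d(-3*1, 4) - 5)**2)**2 = ((4 - 5)**2)**2 = ((-1)**2)**2 = 1**2 = 1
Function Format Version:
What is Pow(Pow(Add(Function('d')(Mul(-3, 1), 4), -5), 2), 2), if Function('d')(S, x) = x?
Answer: 1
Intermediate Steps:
Pow(Pow(Add(Function('d')(Mul(-3, 1), 4), -5), 2), 2) = Pow(Pow(Add(4, -5), 2), 2) = Pow(Pow(-1, 2), 2) = Pow(1, 2) = 1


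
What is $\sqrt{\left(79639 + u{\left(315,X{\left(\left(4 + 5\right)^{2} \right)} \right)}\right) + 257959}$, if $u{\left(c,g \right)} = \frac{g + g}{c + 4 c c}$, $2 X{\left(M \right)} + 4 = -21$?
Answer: $\frac{19 \sqrt{655784920063}}{26481} \approx 581.03$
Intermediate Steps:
$X{\left(M \right)} = - \frac{25}{2}$ ($X{\left(M \right)} = -2 + \frac{1}{2} \left(-21\right) = -2 - \frac{21}{2} = - \frac{25}{2}$)
$u{\left(c,g \right)} = \frac{2 g}{c + 4 c^{2}}$
$\sqrt{\left(79639 + u{\left(315,X{\left(\left(4 + 5\right)^{2} \right)} \right)}\right) + 257959} = \sqrt{\left(79639 + 2 \left(- \frac{25}{2}\right) \frac{1}{315} \frac{1}{1 + 4 \cdot 315}\right) + 257959} = \sqrt{\left(79639 + 2 \left(- \frac{25}{2}\right) \frac{1}{315} \frac{1}{1 + 1260}\right) + 257959} = \sqrt{\left(79639 + 2 \left(- \frac{25}{2}\right) \frac{1}{315} \cdot \frac{1}{1261}\right) + 257959} = \sqrt{\left(79639 - \frac{5}{79443}\right) + 257959} = \sqrt{\frac{6326761072}{79443} + 257959} = \sqrt{\frac{26819797909}{79443}} = \frac{19 \sqrt{655784920063}}{26481}$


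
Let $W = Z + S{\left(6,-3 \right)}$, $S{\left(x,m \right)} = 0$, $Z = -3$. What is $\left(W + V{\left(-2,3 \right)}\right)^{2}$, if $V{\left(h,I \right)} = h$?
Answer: $25$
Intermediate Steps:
$W = -3$ ($W = -3 + 0 = -3$)
$\left(W + V{\left(-2,3 \right)}\right)^{2} = \left(-3 - 2\right)^{2} = \left(-5\right)^{2} = 25$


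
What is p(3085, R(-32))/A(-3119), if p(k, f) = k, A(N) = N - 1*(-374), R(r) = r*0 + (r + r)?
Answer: -617/549 ≈ -1.1239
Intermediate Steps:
R(r) = 2*r (R(r) = 0 + 2*r = 2*r)
A(N) = 374 + N (A(N) = N + 374 = 374 + N)
p(3085, R(-32))/A(-3119) = 3085/(374 - 3119) = 3085/(-2745) = 3085*(-1/2745) = -617/549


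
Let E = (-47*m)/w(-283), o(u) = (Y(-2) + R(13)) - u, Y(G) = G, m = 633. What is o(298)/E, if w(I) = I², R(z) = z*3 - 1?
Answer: 20983318/29751 ≈ 705.30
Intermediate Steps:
R(z) = -1 + 3*z (R(z) = 3*z - 1 = -1 + 3*z)
o(u) = 36 - u (o(u) = (-2 + (-1 + 3*13)) - u = (-2 + (-1 + 39)) - u = (-2 + 38) - u = 36 - u)
E = -29751/80089 (E = (-47*633)/((-283)²) = -29751/80089 ≈ -0.37147)
o(298)/E = (36 - 1*298)/(-29751/80089) = (36 - 298)*(-80089/29751) = -262*(-80089/29751) = 20983318/29751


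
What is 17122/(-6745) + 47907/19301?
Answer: -7339007/130185245 ≈ -0.056374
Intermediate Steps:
17122/(-6745) + 47907/19301 = 17122*(-1/6745) + 47907*(1/19301) = -17122/6745 + 47907/19301 = -7339007/130185245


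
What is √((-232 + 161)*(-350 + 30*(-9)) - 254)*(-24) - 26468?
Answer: -26468 - 24*√43766 ≈ -31489.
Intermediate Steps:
√((-232 + 161)*(-350 + 30*(-9)) - 254)*(-24) - 26468 = √(-71*(-350 - 270) - 254)*(-24) - 26468 = √(-71*(-620) - 254)*(-24) - 26468 = √(44020 - 254)*(-24) - 26468 = √43766*(-24) - 26468 = -24*√43766 - 26468 = -26468 - 24*√43766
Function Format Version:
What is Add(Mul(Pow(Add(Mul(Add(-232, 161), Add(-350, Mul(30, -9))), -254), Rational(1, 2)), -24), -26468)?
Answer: Add(-26468, Mul(-24, Pow(43766, Rational(1, 2)))) ≈ -31489.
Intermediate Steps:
Add(Mul(Pow(Add(Mul(Add(-232, 161), Add(-350, Mul(30, -9))), -254), Rational(1, 2)), -24), -26468) = Add(Mul(Pow(Add(Mul(-71, Add(-350, -270)), -254), Rational(1, 2)), -24), -26468) = Add(Mul(Pow(Add(Mul(-71, -620), -254), Rational(1, 2)), -24), -26468) = Add(Mul(Pow(Add(44020, -254), Rational(1, 2)), -24), -26468) = Add(Mul(Pow(43766, Rational(1, 2)), -24), -26468) = Add(Mul(-24, Pow(43766, Rational(1, 2))), -26468) = Add(-26468, Mul(-24, Pow(43766, Rational(1, 2))))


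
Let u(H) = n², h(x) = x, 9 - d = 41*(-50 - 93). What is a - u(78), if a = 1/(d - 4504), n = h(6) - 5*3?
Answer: -110807/1368 ≈ -80.999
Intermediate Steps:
d = 5872 (d = 9 - 41*(-50 - 93) = 9 - 41*(-143) = 9 - 1*(-5863) = 9 + 5863 = 5872)
n = -9 (n = 6 - 5*3 = 6 - 15 = -9)
a = 1/1368 (a = 1/(5872 - 4504) = 1/1368 ≈ 0.00073099)
u(H) = 81 (u(H) = (-9)² = 81)
a - u(78) = 1/1368 - 1*81 = 1/1368 - 81 = -110807/1368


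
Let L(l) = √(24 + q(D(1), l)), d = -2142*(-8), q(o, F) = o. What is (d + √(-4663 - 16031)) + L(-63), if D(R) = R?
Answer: 17141 + I*√20694 ≈ 17141.0 + 143.85*I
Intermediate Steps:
d = 17136
L(l) = 5 (L(l) = √(24 + 1) = √25 = 5)
(d + √(-4663 - 16031)) + L(-63) = (17136 + √(-4663 - 16031)) + 5 = (17136 + √(-20694)) + 5 = (17136 + I*√20694) + 5 = 17141 + I*√20694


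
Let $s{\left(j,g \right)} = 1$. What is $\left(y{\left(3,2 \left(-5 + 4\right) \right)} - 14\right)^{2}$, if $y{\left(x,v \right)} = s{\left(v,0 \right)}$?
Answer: $169$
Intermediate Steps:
$y{\left(x,v \right)} = 1$
$\left(y{\left(3,2 \left(-5 + 4\right) \right)} - 14\right)^{2} = \left(1 - 14\right)^{2} = \left(-13\right)^{2} = 169$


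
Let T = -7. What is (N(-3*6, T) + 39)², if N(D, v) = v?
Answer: 1024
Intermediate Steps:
(N(-3*6, T) + 39)² = (-7 + 39)² = 32² = 1024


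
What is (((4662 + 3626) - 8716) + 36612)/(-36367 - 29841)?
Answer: -4523/8276 ≈ -0.54652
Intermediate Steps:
(((4662 + 3626) - 8716) + 36612)/(-36367 - 29841) = ((8288 - 8716) + 36612)/(-66208) = (-428 + 36612)*(-1/66208) = 36184*(-1/66208) = -4523/8276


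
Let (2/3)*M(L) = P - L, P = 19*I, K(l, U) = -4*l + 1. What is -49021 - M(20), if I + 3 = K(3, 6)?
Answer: -48592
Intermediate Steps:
K(l, U) = 1 - 4*l
I = -14 (I = -3 + (1 - 4*3) = -3 + (1 - 12) = -3 - 11 = -14)
P = -266 (P = 19*(-14) = -266)
M(L) = -399 - 3*L/2 (M(L) = 3*(-266 - L)/2 = -399 - 3*L/2)
-49021 - M(20) = -49021 - (-399 - 3/2*20) = -49021 - (-399 - 30) = -49021 - 1*(-429) = -49021 + 429 = -48592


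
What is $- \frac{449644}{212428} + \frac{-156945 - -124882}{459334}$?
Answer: $- \frac{53336964015}{24393850738} \approx -2.1865$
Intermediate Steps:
$- \frac{449644}{212428} + \frac{-156945 - -124882}{459334} = \left(-449644\right) \frac{1}{212428} + \left(-156945 + 124882\right) \frac{1}{459334} = - \frac{112411}{53107} - \frac{32063}{459334} = - \frac{53336964015}{24393850738}$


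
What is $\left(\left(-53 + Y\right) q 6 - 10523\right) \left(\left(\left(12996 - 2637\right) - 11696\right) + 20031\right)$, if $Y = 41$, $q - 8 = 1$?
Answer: $-208830674$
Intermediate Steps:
$q = 9$ ($q = 8 + 1 = 9$)
$\left(\left(-53 + Y\right) q 6 - 10523\right) \left(\left(\left(12996 - 2637\right) - 11696\right) + 20031\right) = \left(\left(-53 + 41\right) 9 \cdot 6 - 10523\right) \left(\left(\left(12996 - 2637\right) - 11696\right) + 20031\right) = \left(\left(-12\right) 54 - 10523\right) \left(\left(10359 - 11696\right) + 20031\right) = \left(-648 - 10523\right) \left(-1337 + 20031\right) = \left(-11171\right) 18694 = -208830674$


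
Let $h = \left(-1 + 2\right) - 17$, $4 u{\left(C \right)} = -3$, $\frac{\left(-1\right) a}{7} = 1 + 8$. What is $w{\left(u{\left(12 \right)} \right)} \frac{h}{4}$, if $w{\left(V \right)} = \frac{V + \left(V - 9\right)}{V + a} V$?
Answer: $\frac{42}{85} \approx 0.49412$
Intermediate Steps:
$a = -63$ ($a = - 7 \left(1 + 8\right) = \left(-7\right) 9 = -63$)
$u{\left(C \right)} = - \frac{3}{4}$ ($u{\left(C \right)} = \frac{1}{4} \left(-3\right) = - \frac{3}{4}$)
$h = -16$ ($h = 1 - 17 = -16$)
$w{\left(V \right)} = \frac{V \left(-9 + 2 V\right)}{-63 + V}$ ($w{\left(V \right)} = \frac{V + \left(V - 9\right)}{V - 63} V = \frac{V + \left(-9 + V\right)}{-63 + V} V = \frac{-9 + 2 V}{-63 + V} V = \frac{V \left(-9 + 2 V\right)}{-63 + V}$)
$w{\left(u{\left(12 \right)} \right)} \frac{h}{4} = - \frac{3 \left(-9 + 2 \left(- \frac{3}{4}\right)\right)}{4 \left(-63 - \frac{3}{4}\right)} \left(- \frac{16}{4}\right) = - \frac{3 \left(-9 - \frac{3}{2}\right)}{4 \left(- \frac{255}{4}\right)} \left(\left(-16\right) \frac{1}{4}\right) = \left(- \frac{3}{4}\right) \left(- \frac{4}{255}\right) \left(- \frac{21}{2}\right) \left(-4\right) = \left(- \frac{21}{170}\right) \left(-4\right) = \frac{42}{85}$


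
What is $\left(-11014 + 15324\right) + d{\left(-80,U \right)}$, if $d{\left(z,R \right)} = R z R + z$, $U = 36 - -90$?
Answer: $-1265850$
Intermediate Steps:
$U = 126$ ($U = 36 + 90 = 126$)
$d{\left(z,R \right)} = z + z R^{2}$ ($d{\left(z,R \right)} = z R^{2} + z = z + z R^{2}$)
$\left(-11014 + 15324\right) + d{\left(-80,U \right)} = \left(-11014 + 15324\right) - 80 \left(1 + 126^{2}\right) = 4310 - 80 \left(1 + 15876\right) = 4310 - 1270160 = -1265850$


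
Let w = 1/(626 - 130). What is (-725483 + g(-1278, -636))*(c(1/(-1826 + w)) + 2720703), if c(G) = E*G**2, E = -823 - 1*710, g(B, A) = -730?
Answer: -231532016777914424070573/117183347575 ≈ -1.9758e+12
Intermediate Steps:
w = 1/496 ≈ 0.0020161
E = -1533 (E = -823 - 710 = -1533)
c(G) = -1533*G**2
(-725483 + g(-1278, -636))*(c(1/(-1826 + w)) + 2720703) = (-725483 - 730)*(-1533/(-1826 + 1/496)**2 + 2720703) = -726213*(-1533*(1/(-905695/496))**2 + 2720703) = -726213*(-1533*(-496/905695)**2 + 2720703) = -726213*(-1533*246016/820283433025 + 2720703) = -726213*(-53877504/117183347575 + 2720703) = -726213*318821085243467721/117183347575 = -231532016777914424070573/117183347575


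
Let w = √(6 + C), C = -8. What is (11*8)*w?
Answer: 88*I*√2 ≈ 124.45*I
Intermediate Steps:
w = I*√2 (w = √(6 - 8) = √(-2) = I*√2 ≈ 1.4142*I)
(11*8)*w = (11*8)*(I*√2) = 88*(I*√2) = 88*I*√2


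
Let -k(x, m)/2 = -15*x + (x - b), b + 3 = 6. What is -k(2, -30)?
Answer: -62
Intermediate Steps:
b = 3 (b = -3 + 6 = 3)
k(x, m) = 6 + 28*x (k(x, m) = -2*(-15*x + (x - 1*3)) = -2*(-15*x + (x - 3)) = -2*(-15*x + (-3 + x)) = -2*(-3 - 14*x) = 6 + 28*x)
-k(2, -30) = -(6 + 28*2) = -(6 + 56) = -1*62 = -62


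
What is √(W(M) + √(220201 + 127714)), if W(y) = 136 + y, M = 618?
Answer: √(754 + √347915) ≈ 36.658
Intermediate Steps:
√(W(M) + √(220201 + 127714)) = √((136 + 618) + √(220201 + 127714)) = √(754 + √347915)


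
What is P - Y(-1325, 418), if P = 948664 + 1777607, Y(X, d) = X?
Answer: 2727596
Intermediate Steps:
P = 2726271
P - Y(-1325, 418) = 2726271 - 1*(-1325) = 2726271 + 1325 = 2727596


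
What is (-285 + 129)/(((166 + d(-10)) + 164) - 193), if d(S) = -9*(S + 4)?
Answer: -156/191 ≈ -0.81675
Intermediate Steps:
d(S) = -36 - 9*S (d(S) = -9*(4 + S) = -36 - 9*S)
(-285 + 129)/(((166 + d(-10)) + 164) - 193) = (-285 + 129)/(((166 + (-36 - 9*(-10))) + 164) - 193) = -156/(((166 + (-36 + 90)) + 164) - 193) = -156/(((166 + 54) + 164) - 193) = -156/((220 + 164) - 193) = -156/(384 - 193) = -156/191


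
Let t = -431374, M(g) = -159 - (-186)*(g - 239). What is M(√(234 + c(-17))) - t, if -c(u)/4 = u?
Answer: 386761 + 186*√302 ≈ 3.8999e+5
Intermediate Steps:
c(u) = -4*u
M(g) = -44613 + 186*g (M(g) = -159 - (-186)*(-239 + g) = -159 - (44454 - 186*g) = -159 + (-44454 + 186*g) = -44613 + 186*g)
M(√(234 + c(-17))) - t = (-44613 + 186*√(234 - 4*(-17))) - 1*(-431374) = (-44613 + 186*√(234 + 68)) + 431374 = (-44613 + 186*√302) + 431374 = 386761 + 186*√302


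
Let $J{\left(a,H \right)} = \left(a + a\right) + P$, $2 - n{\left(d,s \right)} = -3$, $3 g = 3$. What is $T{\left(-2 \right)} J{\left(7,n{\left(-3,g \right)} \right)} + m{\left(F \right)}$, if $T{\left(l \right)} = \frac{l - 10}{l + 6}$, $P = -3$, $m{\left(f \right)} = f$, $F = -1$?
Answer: $-34$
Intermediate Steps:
$g = 1$ ($g = \frac{1}{3} \cdot 3 = 1$)
$T{\left(l \right)} = \frac{-10 + l}{6 + l}$
$n{\left(d,s \right)} = 5$ ($n{\left(d,s \right)} = 2 - -3 = 2 + 3 = 5$)
$J{\left(a,H \right)} = -3 + 2 a$ ($J{\left(a,H \right)} = \left(a + a\right) - 3 = 2 a - 3 = -3 + 2 a$)
$T{\left(-2 \right)} J{\left(7,n{\left(-3,g \right)} \right)} + m{\left(F \right)} = \frac{-10 - 2}{6 - 2} \left(-3 + 2 \cdot 7\right) - 1 = \frac{1}{4} \left(-12\right) \left(-3 + 14\right) - 1 = \frac{1}{4} \left(-12\right) 11 - 1 = \left(-3\right) 11 - 1 = -33 - 1 = -34$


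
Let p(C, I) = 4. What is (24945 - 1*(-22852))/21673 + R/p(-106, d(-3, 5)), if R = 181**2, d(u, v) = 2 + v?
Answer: 710220341/86692 ≈ 8192.5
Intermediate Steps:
R = 32761
(24945 - 1*(-22852))/21673 + R/p(-106, d(-3, 5)) = (24945 - 1*(-22852))/21673 + 32761/4 = (24945 + 22852)*(1/21673) + 32761*(1/4) = 47797*(1/21673) + 32761/4 = 47797/21673 + 32761/4 = 710220341/86692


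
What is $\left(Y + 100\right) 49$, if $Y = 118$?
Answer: $10682$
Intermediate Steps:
$\left(Y + 100\right) 49 = \left(118 + 100\right) 49 = 218 \cdot 49 = 10682$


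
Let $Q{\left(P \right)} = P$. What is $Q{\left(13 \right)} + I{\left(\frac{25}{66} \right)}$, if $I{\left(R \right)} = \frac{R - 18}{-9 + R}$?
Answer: $\frac{8560}{569} \approx 15.044$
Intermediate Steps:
$I{\left(R \right)} = \frac{-18 + R}{-9 + R}$
$Q{\left(13 \right)} + I{\left(\frac{25}{66} \right)} = 13 + \frac{-18 + \frac{25}{66}}{-9 + \frac{25}{66}} = 13 + \frac{1}{- \frac{569}{66}} \left(- \frac{1163}{66}\right) = 13 - - \frac{1163}{569} = 13 + \frac{1163}{569} = \frac{8560}{569}$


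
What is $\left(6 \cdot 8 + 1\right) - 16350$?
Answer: $-16301$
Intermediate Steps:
$\left(6 \cdot 8 + 1\right) - 16350 = \left(48 + 1\right) - 16350 = 49 - 16350 = -16301$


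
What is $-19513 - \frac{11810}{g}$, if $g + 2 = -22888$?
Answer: $- \frac{44664076}{2289} \approx -19512.0$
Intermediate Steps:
$g = -22890$ ($g = -2 - 22888 = -22890$)
$-19513 - \frac{11810}{g} = -19513 - \frac{11810}{-22890} = -19513 - 11810 \left(- \frac{1}{22890}\right) = -19513 - - \frac{1181}{2289} = -19513 + \frac{1181}{2289} = - \frac{44664076}{2289}$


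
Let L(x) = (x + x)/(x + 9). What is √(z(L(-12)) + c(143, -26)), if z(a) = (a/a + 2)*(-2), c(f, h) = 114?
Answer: 6*√3 ≈ 10.392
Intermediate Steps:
L(x) = 2*x/(9 + x) (L(x) = (2*x)/(9 + x) = 2*x/(9 + x))
z(a) = -6 (z(a) = (1 + 2)*(-2) = 3*(-2) = -6)
√(z(L(-12)) + c(143, -26)) = √(-6 + 114) = √108 = 6*√3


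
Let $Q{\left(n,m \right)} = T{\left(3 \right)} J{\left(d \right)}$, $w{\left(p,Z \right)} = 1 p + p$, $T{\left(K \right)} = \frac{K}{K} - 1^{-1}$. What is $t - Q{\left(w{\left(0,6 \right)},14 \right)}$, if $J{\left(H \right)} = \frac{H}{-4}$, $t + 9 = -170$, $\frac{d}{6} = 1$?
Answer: $-179$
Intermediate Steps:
$d = 6$ ($d = 6 \cdot 1 = 6$)
$T{\left(K \right)} = 0$ ($T{\left(K \right)} = 1 - 1 = 0$)
$t = -179$ ($t = -9 - 170 = -179$)
$w{\left(p,Z \right)} = 2 p$ ($w{\left(p,Z \right)} = p + p = 2 p$)
$J{\left(H \right)} = - \frac{H}{4}$ ($J{\left(H \right)} = H \left(- \frac{1}{4}\right) = - \frac{H}{4}$)
$Q{\left(n,m \right)} = 0$ ($Q{\left(n,m \right)} = 0 \left(\left(- \frac{1}{4}\right) 6\right) = 0 \left(- \frac{3}{2}\right) = 0$)
$t - Q{\left(w{\left(0,6 \right)},14 \right)} = -179 - 0 = -179 + 0 = -179$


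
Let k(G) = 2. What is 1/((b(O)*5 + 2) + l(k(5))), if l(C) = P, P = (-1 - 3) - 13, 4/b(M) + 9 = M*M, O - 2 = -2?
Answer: -9/155 ≈ -0.058065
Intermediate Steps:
O = 0 (O = 2 - 2 = 0)
b(M) = 4/(-9 + M²) (b(M) = 4/(-9 + M*M) = 4/(-9 + M²))
P = -17 (P = -4 - 13 = -17)
l(C) = -17
1/((b(O)*5 + 2) + l(k(5))) = 1/(((4/(-9 + 0²))*5 + 2) - 17) = 1/(((4/(-9 + 0))*5 + 2) - 17) = 1/(((4/(-9))*5 + 2) - 17) = 1/(((4*(-⅑))*5 + 2) - 17) = 1/((-4/9*5 + 2) - 17) = 1/((-20/9 + 2) - 17) = 1/(-2/9 - 17) = 1/(-155/9) = -9/155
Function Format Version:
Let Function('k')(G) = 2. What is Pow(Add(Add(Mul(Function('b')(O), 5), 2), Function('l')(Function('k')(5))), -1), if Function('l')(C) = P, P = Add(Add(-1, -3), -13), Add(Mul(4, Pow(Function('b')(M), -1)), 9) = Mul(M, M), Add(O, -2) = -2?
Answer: Rational(-9, 155) ≈ -0.058065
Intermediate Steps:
O = 0 (O = Add(2, -2) = 0)
Function('b')(M) = Mul(4, Pow(Add(-9, Pow(M, 2)), -1)) (Function('b')(M) = Mul(4, Pow(Add(-9, Mul(M, M)), -1)) = Mul(4, Pow(Add(-9, Pow(M, 2)), -1)))
P = -17 (P = Add(-4, -13) = -17)
Function('l')(C) = -17
Pow(Add(Add(Mul(Function('b')(O), 5), 2), Function('l')(Function('k')(5))), -1) = Pow(Add(Add(Mul(Mul(4, Pow(Add(-9, Pow(0, 2)), -1)), 5), 2), -17), -1) = Pow(Add(Add(Mul(Mul(4, Pow(Add(-9, 0), -1)), 5), 2), -17), -1) = Pow(Add(Add(Mul(Mul(4, Pow(-9, -1)), 5), 2), -17), -1) = Pow(Add(Add(Mul(Mul(4, Rational(-1, 9)), 5), 2), -17), -1) = Pow(Add(Add(Mul(Rational(-4, 9), 5), 2), -17), -1) = Pow(Add(Add(Rational(-20, 9), 2), -17), -1) = Pow(Add(Rational(-2, 9), -17), -1) = Pow(Rational(-155, 9), -1) = Rational(-9, 155)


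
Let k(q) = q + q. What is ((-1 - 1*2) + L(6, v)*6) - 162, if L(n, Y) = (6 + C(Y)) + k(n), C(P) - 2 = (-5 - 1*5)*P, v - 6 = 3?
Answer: -585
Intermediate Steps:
k(q) = 2*q
v = 9 (v = 6 + 3 = 9)
C(P) = 2 - 10*P (C(P) = 2 + (-5 - 1*5)*P = 2 + (-5 - 5)*P = 2 - 10*P)
L(n, Y) = 8 - 10*Y + 2*n (L(n, Y) = (6 + (2 - 10*Y)) + 2*n = (8 - 10*Y) + 2*n = 8 - 10*Y + 2*n)
((-1 - 1*2) + L(6, v)*6) - 162 = ((-1 - 1*2) + (8 - 10*9 + 2*6)*6) - 162 = ((-1 - 2) + (8 - 90 + 12)*6) - 162 = (-3 - 70*6) - 162 = (-3 - 420) - 162 = -423 - 162 = -585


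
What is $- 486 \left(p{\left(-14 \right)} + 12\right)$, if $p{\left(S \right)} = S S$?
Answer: $-101088$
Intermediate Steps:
$p{\left(S \right)} = S^{2}$
$- 486 \left(p{\left(-14 \right)} + 12\right) = - 486 \left(\left(-14\right)^{2} + 12\right) = - 486 \left(196 + 12\right) = \left(-486\right) 208 = -101088$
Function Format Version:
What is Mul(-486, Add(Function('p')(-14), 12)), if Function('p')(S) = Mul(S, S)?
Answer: -101088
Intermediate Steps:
Function('p')(S) = Pow(S, 2)
Mul(-486, Add(Function('p')(-14), 12)) = Mul(-486, Add(Pow(-14, 2), 12)) = Mul(-486, Add(196, 12)) = Mul(-486, 208) = -101088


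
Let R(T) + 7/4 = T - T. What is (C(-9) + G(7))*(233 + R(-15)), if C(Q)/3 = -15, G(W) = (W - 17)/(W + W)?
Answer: -74000/7 ≈ -10571.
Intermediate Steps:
G(W) = (-17 + W)/(2*W) (G(W) = (-17 + W)/((2*W)) = (-17 + W)*(1/(2*W)) = (-17 + W)/(2*W))
C(Q) = -45 (C(Q) = 3*(-15) = -45)
R(T) = -7/4 (R(T) = -7/4 + (T - T) = -7/4 + 0 = -7/4)
(C(-9) + G(7))*(233 + R(-15)) = (-45 + (½)*(-17 + 7)/7)*(233 - 7/4) = (-45 + (½)*(⅐)*(-10))*(925/4) = (-45 - 5/7)*(925/4) = -320/7*925/4 = -74000/7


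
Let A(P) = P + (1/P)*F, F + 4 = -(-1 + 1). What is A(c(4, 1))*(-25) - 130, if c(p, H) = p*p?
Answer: -2095/4 ≈ -523.75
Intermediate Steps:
c(p, H) = p²
F = -4 (F = -4 - (-1 + 1) = -4 - 1*0 = -4 + 0 = -4)
A(P) = P - 4/P (A(P) = P + (1/P)*(-4) = P - 4/P)
A(c(4, 1))*(-25) - 130 = (4² - 4/(4²))*(-25) - 130 = (16 - 4/16)*(-25) - 130 = (16 - 4*1/16)*(-25) - 130 = (16 - ¼)*(-25) - 130 = (63/4)*(-25) - 130 = -1575/4 - 130 = -2095/4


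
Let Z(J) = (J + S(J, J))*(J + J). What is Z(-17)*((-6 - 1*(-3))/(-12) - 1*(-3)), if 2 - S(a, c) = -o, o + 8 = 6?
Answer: 3757/2 ≈ 1878.5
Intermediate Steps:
o = -2 (o = -8 + 6 = -2)
S(a, c) = 0 (S(a, c) = 2 - (-1)*(-2) = 2 - 1*2 = 2 - 2 = 0)
Z(J) = 2*J² (Z(J) = (J + 0)*(J + J) = J*(2*J) = 2*J²)
Z(-17)*((-6 - 1*(-3))/(-12) - 1*(-3)) = (2*(-17)²)*((-6 - 1*(-3))/(-12) - 1*(-3)) = (2*289)*((-6 + 3)*(-1/12) + 3) = 578*(-3*(-1/12) + 3) = 578*(¼ + 3) = 578*(13/4) = 3757/2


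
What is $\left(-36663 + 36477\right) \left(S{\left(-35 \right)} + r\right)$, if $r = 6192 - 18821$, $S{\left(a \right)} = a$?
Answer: $2355504$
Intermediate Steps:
$r = -12629$ ($r = 6192 - 18821 = -12629$)
$\left(-36663 + 36477\right) \left(S{\left(-35 \right)} + r\right) = \left(-36663 + 36477\right) \left(-35 - 12629\right) = \left(-186\right) \left(-12664\right) = 2355504$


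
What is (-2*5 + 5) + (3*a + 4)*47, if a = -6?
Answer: -663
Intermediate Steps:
(-2*5 + 5) + (3*a + 4)*47 = (-2*5 + 5) + (3*(-6) + 4)*47 = (-10 + 5) + (-18 + 4)*47 = -5 - 14*47 = -5 - 658 = -663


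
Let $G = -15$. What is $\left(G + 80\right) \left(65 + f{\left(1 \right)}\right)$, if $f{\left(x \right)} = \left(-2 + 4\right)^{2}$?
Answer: $4485$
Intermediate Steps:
$f{\left(x \right)} = 4$ ($f{\left(x \right)} = 2^{2} = 4$)
$\left(G + 80\right) \left(65 + f{\left(1 \right)}\right) = \left(-15 + 80\right) \left(65 + 4\right) = 65 \cdot 69 = 4485$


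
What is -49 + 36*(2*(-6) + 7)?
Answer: -229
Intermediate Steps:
-49 + 36*(2*(-6) + 7) = -49 + 36*(-12 + 7) = -49 + 36*(-5) = -49 - 180 = -229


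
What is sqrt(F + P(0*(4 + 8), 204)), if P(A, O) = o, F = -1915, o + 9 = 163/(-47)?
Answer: I*sqrt(4257777)/47 ≈ 43.903*I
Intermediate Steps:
o = -586/47 (o = -9 + 163/(-47) = -9 + 163*(-1/47) = -9 - 163/47 = -586/47 ≈ -12.468)
P(A, O) = -586/47
sqrt(F + P(0*(4 + 8), 204)) = sqrt(-1915 - 586/47) = sqrt(-90591/47) = I*sqrt(4257777)/47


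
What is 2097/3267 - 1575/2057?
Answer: -764/6171 ≈ -0.12380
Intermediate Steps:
2097/3267 - 1575/2057 = 2097*(1/3267) - 1575*1/2057 = 233/363 - 1575/2057 = -764/6171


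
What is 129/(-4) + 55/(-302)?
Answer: -19589/604 ≈ -32.432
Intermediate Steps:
129/(-4) + 55/(-302) = 129*(-¼) + 55*(-1/302) = -129/4 - 55/302 = -19589/604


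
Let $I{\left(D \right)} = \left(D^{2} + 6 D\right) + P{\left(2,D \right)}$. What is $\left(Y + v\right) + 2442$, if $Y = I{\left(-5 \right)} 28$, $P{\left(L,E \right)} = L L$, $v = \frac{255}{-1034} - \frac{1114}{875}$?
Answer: $\frac{2182691499}{904750} \approx 2412.5$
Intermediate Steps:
$v = - \frac{1375001}{904750}$ ($v = 255 \left(- \frac{1}{1034}\right) - \frac{1114}{875} = - \frac{255}{1034} - \frac{1114}{875} = - \frac{1375001}{904750} \approx -1.5198$)
$P{\left(L,E \right)} = L^{2}$
$I{\left(D \right)} = 4 + D^{2} + 6 D$ ($I{\left(D \right)} = \left(D^{2} + 6 D\right) + 2^{2} = \left(D^{2} + 6 D\right) + 4 = 4 + D^{2} + 6 D$)
$Y = -28$ ($Y = \left(4 + \left(-5\right)^{2} + 6 \left(-5\right)\right) 28 = \left(4 + 25 - 30\right) 28 = \left(-1\right) 28 = -28$)
$\left(Y + v\right) + 2442 = \left(-28 - \frac{1375001}{904750}\right) + 2442 = - \frac{26708001}{904750} + 2442 = \frac{2182691499}{904750}$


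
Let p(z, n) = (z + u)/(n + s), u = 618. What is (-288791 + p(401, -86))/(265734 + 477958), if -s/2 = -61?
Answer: -10395457/26772912 ≈ -0.38828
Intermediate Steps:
s = 122 (s = -2*(-61) = 122)
p(z, n) = (618 + z)/(122 + n) (p(z, n) = (z + 618)/(n + 122) = (618 + z)/(122 + n))
(-288791 + p(401, -86))/(265734 + 477958) = (-288791 + (618 + 401)/(122 - 86))/(265734 + 477958) = (-288791 + 1019/36)/743692 = (-288791 + (1/36)*1019)*(1/743692) = (-288791 + 1019/36)*(1/743692) = -10395457/36*1/743692 = -10395457/26772912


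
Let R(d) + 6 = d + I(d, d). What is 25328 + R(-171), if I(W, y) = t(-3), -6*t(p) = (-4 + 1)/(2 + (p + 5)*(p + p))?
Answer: 503019/20 ≈ 25151.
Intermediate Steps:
t(p) = 1/(2*(2 + 2*p*(5 + p))) (t(p) = -(-4 + 1)/(6*(2 + (p + 5)*(p + p))) = -(-1)/(2*(2 + (5 + p)*(2*p))) = -(-1)/(2*(2 + 2*p*(5 + p))) = 1/(2*(2 + 2*p*(5 + p))))
I(W, y) = -1/20 (I(W, y) = 1/(4*(1 + (-3)² + 5*(-3))) = 1/(4*(1 + 9 - 15)) = (¼)/(-5) = (¼)*(-⅕) = -1/20)
R(d) = -121/20 + d (R(d) = -6 + (d - 1/20) = -6 + (-1/20 + d) = -121/20 + d)
25328 + R(-171) = 25328 + (-121/20 - 171) = 25328 - 3541/20 = 503019/20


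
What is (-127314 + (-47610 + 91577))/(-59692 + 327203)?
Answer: -83347/267511 ≈ -0.31156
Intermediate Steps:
(-127314 + (-47610 + 91577))/(-59692 + 327203) = (-127314 + 43967)/267511 = -83347*1/267511 = -83347/267511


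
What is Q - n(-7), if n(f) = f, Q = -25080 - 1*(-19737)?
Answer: -5336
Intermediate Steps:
Q = -5343 (Q = -25080 + 19737 = -5343)
Q - n(-7) = -5343 - 1*(-7) = -5343 + 7 = -5336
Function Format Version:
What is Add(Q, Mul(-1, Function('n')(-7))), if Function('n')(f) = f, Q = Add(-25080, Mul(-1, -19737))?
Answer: -5336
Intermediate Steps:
Q = -5343 (Q = Add(-25080, 19737) = -5343)
Add(Q, Mul(-1, Function('n')(-7))) = Add(-5343, Mul(-1, -7)) = Add(-5343, 7) = -5336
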